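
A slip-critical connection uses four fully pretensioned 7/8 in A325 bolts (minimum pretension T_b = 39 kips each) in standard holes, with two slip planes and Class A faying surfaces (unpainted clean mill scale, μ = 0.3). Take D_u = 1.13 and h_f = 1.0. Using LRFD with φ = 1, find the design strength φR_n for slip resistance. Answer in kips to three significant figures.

106 kips

R_n = μ · D_u · h_f · T_b · n_s · n_b = 0.3 × 1.13 × 1.0 × 39 × 2 × 4 = 105.8 kips.
Design strength φR_n = 1 × 105.8 = 106 kips.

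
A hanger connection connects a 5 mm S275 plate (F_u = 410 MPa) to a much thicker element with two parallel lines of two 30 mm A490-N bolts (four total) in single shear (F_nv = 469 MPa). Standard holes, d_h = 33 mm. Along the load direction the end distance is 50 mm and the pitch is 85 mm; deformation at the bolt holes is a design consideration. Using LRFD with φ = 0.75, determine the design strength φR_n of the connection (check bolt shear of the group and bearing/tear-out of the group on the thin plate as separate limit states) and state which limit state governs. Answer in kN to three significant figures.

Bolt shear: A_b = π·30²/4 = 706.9 mm²; R_n = 469 × 706.9 × 4 × 1 / 1000 = 1326 kN → 0.75 × 1326 = 995 kN.
Bearing (1.2 l_c t F_u ≤ 2.4 d t F_u): upper limit = 2.4·30·5·410 / 1000 = 147.6 kN.
  Edge l_c = 50 − 33/2 = 33.5 → r_n = 82.41 kN; interior l_c = 85 − 33 = 52 → r_n = 127.9 kN.
  R_n,bearing = 2·82.41 + 2·127.9 = 420.7 kN → 0.75 × 420.7 = 315 kN.
Bearing governs: 315 kN.

315 kN (bearing governs)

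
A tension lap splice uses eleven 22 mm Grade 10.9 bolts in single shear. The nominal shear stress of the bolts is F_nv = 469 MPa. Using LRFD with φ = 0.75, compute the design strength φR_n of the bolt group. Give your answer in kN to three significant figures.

1470 kN

A_b = π × 22² / 4 = 380.1 mm².
R_n = F_nv · A_b · n · n_s = 469 × 380.1 × 11 × 1 / 1000 = 1961 kN.
Design strength φR_n = 0.75 × 1961 = 1470 kN.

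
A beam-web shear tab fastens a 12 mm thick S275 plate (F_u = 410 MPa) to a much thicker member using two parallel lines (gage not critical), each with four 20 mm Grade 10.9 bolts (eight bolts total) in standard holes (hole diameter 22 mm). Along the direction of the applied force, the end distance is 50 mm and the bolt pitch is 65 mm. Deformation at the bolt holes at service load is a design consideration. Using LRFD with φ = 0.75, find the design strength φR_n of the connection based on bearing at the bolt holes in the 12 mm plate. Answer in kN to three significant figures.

Per bolt r_n = 1.2 l_c t F_u ≤ 2.4 d t F_u; upper limit = 2.4 × 20 × 12 × 410 / 1000 = 236.2 kN.
Edge bolt: l_c = 50 − 22/2 = 39 mm → 1.2 × 39 × 12 × 410 / 1000 = 230.3 → r_n = 230.3 kN.
Interior bolts: l_c = 65 − 22 = 43 mm → 1.2 × 43 × 12 × 410 / 1000 = 253.9 → r_n = 236.2 kN.
R_n = 2 × 230.3 + 6 × 236.2 = 1877 kN.
Design strength φR_n = 0.75 × 1877 = 1410 kN.

1410 kN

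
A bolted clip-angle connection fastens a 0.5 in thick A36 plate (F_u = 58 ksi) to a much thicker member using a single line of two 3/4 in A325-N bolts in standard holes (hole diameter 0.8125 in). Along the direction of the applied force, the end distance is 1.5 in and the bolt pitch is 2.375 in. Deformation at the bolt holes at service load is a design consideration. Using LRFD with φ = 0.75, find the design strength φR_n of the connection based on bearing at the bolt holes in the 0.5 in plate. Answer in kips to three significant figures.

67.7 kips

Per bolt r_n = 1.2 l_c t F_u ≤ 2.4 d t F_u; upper limit = 2.4 × 0.75 × 0.5 × 58 = 52.2 kips.
Edge bolt: l_c = 1.5 − 0.8125/2 = 1.094 in → 1.2 × 1.094 × 0.5 × 58 = 38.06 → r_n = 38.06 kips.
Interior bolts: l_c = 2.375 − 0.8125 = 1.562 in → 1.2 × 1.562 × 0.5 × 58 = 54.38 → r_n = 52.2 kips.
R_n = 1 × 38.06 + 1 × 52.2 = 90.26 kips.
Design strength φR_n = 0.75 × 90.26 = 67.7 kips.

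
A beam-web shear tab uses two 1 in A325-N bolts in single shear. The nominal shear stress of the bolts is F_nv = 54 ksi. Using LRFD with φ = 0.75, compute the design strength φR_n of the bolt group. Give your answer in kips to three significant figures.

A_b = π × 1² / 4 = 0.7854 in².
R_n = F_nv · A_b · n · n_s = 54 × 0.7854 × 2 × 1 = 84.82 kips.
Design strength φR_n = 0.75 × 84.82 = 63.6 kips.

63.6 kips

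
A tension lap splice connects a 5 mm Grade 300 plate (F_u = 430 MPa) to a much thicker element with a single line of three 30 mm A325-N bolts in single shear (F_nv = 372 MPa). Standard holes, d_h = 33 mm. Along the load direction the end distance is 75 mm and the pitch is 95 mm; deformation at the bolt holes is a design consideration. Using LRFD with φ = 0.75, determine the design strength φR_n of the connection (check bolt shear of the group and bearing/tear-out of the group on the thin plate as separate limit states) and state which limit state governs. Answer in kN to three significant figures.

345 kN (bearing governs)

Bolt shear: A_b = π·30²/4 = 706.9 mm²; R_n = 372 × 706.9 × 3 × 1 / 1000 = 788.9 kN → 0.75 × 788.9 = 592 kN.
Bearing (1.2 l_c t F_u ≤ 2.4 d t F_u): upper limit = 2.4·30·5·430 / 1000 = 154.8 kN.
  Edge l_c = 75 − 33/2 = 58.5 → r_n = 150.9 kN; interior l_c = 95 − 33 = 62 → r_n = 154.8 kN.
  R_n,bearing = 1·150.9 + 2·154.8 = 460.5 kN → 0.75 × 460.5 = 345 kN.
Bearing governs: 345 kN.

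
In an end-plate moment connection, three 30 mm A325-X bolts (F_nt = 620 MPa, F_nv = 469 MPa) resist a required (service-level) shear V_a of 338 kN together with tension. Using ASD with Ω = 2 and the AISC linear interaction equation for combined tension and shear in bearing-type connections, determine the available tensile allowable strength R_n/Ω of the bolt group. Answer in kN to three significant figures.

408 kN

A_b = π·30²/4 = 706.9 mm²; f_rv = 338 × 1000 / (3 × 706.9) = 159.4 MPa.
F'_nt = 1.3 F_nt − (Ω F_nt / F_nv) f_rv = 1.3·620 − (2·620/469)·159.4 = 384.6 MPa, capped at F_nt → F'_nt = 384.6 MPa.
R_n = F'_nt · A_b · n = 384.6 × 706.9 × 3 / 1000 = 815.5 kN.
Allowable strength R_n/Ω = 815.5 / 2 = 408 kN.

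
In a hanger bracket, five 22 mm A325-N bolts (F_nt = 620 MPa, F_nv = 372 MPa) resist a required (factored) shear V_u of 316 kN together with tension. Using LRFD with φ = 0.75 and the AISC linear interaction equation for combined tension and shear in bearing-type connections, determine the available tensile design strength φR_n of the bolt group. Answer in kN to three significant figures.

622 kN

A_b = π·22²/4 = 380.1 mm²; f_rv = 316 × 1000 / (5 × 380.1) = 166.3 MPa.
F'_nt = 1.3 F_nt − (F_nt / φF_nv) f_rv = 1.3·620 − (620/(0.75·372))·166.3 = 436.5 MPa, capped at F_nt → F'_nt = 436.5 MPa.
R_n = F'_nt · A_b · n = 436.5 × 380.1 × 5 / 1000 = 829.7 kN.
Design strength φR_n = 0.75 × 829.7 = 622 kN.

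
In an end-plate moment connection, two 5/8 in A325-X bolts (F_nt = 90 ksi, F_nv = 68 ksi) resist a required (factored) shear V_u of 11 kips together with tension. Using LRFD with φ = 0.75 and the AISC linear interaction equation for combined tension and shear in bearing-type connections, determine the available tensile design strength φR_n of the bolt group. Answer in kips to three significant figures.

39.3 kips

A_b = π·0.625²/4 = 0.3068 in²; f_rv = 11 / (2 × 0.3068) = 17.93 ksi.
F'_nt = 1.3 F_nt − (F_nt / φF_nv) f_rv = 1.3·90 − (90/(0.75·68))·17.93 = 85.36 ksi, capped at F_nt → F'_nt = 85.36 ksi.
R_n = F'_nt · A_b · n = 85.36 × 0.3068 × 2 = 52.38 kips.
Design strength φR_n = 0.75 × 52.38 = 39.3 kips.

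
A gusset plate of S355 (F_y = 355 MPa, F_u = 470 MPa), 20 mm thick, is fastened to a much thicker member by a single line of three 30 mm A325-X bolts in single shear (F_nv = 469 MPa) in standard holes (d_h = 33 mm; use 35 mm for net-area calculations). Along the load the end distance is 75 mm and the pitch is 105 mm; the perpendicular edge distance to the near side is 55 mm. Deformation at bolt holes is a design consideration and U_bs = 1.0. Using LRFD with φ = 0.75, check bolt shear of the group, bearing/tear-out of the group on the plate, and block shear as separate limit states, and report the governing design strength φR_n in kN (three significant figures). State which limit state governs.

746 kN (bolt shear governs)

Bolt shear: A_b = π·30²/4 = 706.9 mm²; R_n = 469 × 706.9 × 3 × 1 / 1000 = 994.5 kN → 0.75 × 994.5 = 746 kN.
Bearing: edge l_c = 58.5, r_n = 659.9 kN; interior l_c = 72, r_n = 676.8 kN; R_n = 659.9 + 2·676.8 = 2013 kN → 1510 kN.
Block shear: A_gv = 5700, A_nv = 3950, A_nt = 750 mm²; R_n = min(0.6F_uA_nv, 0.6F_yA_gv) + U_bs·F_u·A_nt = 1466 kN → 1100 kN.
Bolt shear governs: 746 kN.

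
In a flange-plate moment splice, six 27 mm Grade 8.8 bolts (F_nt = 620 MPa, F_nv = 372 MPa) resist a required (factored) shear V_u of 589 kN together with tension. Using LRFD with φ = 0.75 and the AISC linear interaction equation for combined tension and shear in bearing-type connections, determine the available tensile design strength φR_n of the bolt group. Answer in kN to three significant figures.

1090 kN

A_b = π·27²/4 = 572.6 mm²; f_rv = 589 × 1000 / (6 × 572.6) = 171.5 MPa.
F'_nt = 1.3 F_nt − (F_nt / φF_nv) f_rv = 1.3·620 − (620/(0.75·372))·171.5 = 425 MPa, capped at F_nt → F'_nt = 425 MPa.
R_n = F'_nt · A_b · n = 425 × 572.6 × 6 / 1000 = 1460 kN.
Design strength φR_n = 0.75 × 1460 = 1090 kN.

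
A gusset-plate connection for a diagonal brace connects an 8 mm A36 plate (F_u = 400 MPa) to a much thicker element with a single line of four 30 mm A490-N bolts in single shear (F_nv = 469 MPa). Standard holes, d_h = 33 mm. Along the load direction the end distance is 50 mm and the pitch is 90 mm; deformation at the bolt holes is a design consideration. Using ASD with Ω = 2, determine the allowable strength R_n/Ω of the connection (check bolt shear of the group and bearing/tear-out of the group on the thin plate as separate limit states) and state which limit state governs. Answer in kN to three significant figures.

393 kN (bearing governs)

Bolt shear: A_b = π·30²/4 = 706.9 mm²; R_n = 469 × 706.9 × 4 × 1 / 1000 = 1326 kN → 1326 / 2 = 663 kN.
Bearing (1.2 l_c t F_u ≤ 2.4 d t F_u): upper limit = 2.4·30·8·400 / 1000 = 230.4 kN.
  Edge l_c = 50 − 33/2 = 33.5 → r_n = 128.6 kN; interior l_c = 90 − 33 = 57 → r_n = 218.9 kN.
  R_n,bearing = 1·128.6 + 3·218.9 = 785.3 kN → 785.3 / 2 = 393 kN.
Bearing governs: 393 kN.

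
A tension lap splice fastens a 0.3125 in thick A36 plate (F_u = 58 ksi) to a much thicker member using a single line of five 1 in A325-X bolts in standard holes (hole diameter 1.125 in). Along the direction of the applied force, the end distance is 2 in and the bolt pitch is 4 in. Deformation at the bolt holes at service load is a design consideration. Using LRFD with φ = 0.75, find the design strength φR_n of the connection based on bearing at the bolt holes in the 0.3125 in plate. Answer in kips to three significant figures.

Per bolt r_n = 1.2 l_c t F_u ≤ 2.4 d t F_u; upper limit = 2.4 × 1 × 0.3125 × 58 = 43.5 kips.
Edge bolt: l_c = 2 − 1.125/2 = 1.438 in → 1.2 × 1.438 × 0.3125 × 58 = 31.27 → r_n = 31.27 kips.
Interior bolts: l_c = 4 − 1.125 = 2.875 in → 1.2 × 2.875 × 0.3125 × 58 = 62.53 → r_n = 43.5 kips.
R_n = 1 × 31.27 + 4 × 43.5 = 205.3 kips.
Design strength φR_n = 0.75 × 205.3 = 154 kips.

154 kips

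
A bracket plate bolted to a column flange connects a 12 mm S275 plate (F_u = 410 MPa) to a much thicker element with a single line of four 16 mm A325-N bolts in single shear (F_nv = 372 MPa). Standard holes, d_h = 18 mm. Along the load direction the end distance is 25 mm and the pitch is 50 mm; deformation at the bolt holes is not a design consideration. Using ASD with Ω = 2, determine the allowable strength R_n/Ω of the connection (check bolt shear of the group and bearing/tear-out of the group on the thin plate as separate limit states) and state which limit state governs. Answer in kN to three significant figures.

Bolt shear: A_b = π·16²/4 = 201.1 mm²; R_n = 372 × 201.1 × 4 × 1 / 1000 = 299.2 kN → 299.2 / 2 = 150 kN.
Bearing (1.5 l_c t F_u ≤ 3.0 d t F_u): upper limit = 3.0·16·12·410 / 1000 = 236.2 kN.
  Edge l_c = 25 − 18/2 = 16 → r_n = 118.1 kN; interior l_c = 50 − 18 = 32 → r_n = 236.2 kN.
  R_n,bearing = 1·118.1 + 3·236.2 = 826.6 kN → 826.6 / 2 = 413 kN.
Bolt shear governs: 150 kN.

150 kN (bolt shear governs)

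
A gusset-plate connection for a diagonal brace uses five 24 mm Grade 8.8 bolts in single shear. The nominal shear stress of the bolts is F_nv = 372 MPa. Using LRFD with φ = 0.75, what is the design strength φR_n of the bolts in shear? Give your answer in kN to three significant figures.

A_b = π × 24² / 4 = 452.4 mm².
R_n = F_nv · A_b · n · n_s = 372 × 452.4 × 5 × 1 / 1000 = 841.4 kN.
Design strength φR_n = 0.75 × 841.4 = 631 kN.

631 kN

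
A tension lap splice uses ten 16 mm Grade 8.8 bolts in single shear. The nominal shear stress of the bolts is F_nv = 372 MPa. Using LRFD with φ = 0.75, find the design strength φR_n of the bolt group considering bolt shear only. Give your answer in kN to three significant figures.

A_b = π × 16² / 4 = 201.1 mm².
R_n = F_nv · A_b · n · n_s = 372 × 201.1 × 10 × 1 / 1000 = 748 kN.
Design strength φR_n = 0.75 × 748 = 561 kN.

561 kN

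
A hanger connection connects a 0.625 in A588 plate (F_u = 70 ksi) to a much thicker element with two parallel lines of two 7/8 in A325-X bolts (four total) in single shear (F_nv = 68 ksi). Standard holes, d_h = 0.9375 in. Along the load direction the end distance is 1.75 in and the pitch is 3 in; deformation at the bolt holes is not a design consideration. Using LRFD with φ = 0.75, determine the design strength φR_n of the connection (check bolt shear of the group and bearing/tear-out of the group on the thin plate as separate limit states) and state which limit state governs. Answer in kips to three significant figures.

123 kips (bolt shear governs)

Bolt shear: A_b = π·0.875²/4 = 0.6013 in²; R_n = 68 × 0.6013 × 4 × 1 = 163.6 kips → 0.75 × 163.6 = 123 kips.
Bearing (1.5 l_c t F_u ≤ 3.0 d t F_u): upper limit = 3.0·0.875·0.625·70 = 114.8 kips.
  Edge l_c = 1.75 − 0.9375/2 = 1.281 → r_n = 84.08 kips; interior l_c = 3 − 0.9375 = 2.062 → r_n = 114.8 kips.
  R_n,bearing = 2·84.08 + 2·114.8 = 397.9 kips → 0.75 × 397.9 = 298 kips.
Bolt shear governs: 123 kips.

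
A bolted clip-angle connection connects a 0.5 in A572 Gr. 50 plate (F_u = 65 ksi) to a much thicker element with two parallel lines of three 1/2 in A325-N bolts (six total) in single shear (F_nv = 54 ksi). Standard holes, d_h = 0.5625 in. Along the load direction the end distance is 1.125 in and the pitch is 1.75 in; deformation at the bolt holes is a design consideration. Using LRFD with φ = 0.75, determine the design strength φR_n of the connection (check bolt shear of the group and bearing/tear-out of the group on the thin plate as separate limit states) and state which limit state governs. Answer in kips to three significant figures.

47.7 kips (bolt shear governs)

Bolt shear: A_b = π·0.5²/4 = 0.1963 in²; R_n = 54 × 0.1963 × 6 × 1 = 63.62 kips → 0.75 × 63.62 = 47.7 kips.
Bearing (1.2 l_c t F_u ≤ 2.4 d t F_u): upper limit = 2.4·0.5·0.5·65 = 39 kips.
  Edge l_c = 1.125 − 0.5625/2 = 0.8438 → r_n = 32.91 kips; interior l_c = 1.75 − 0.5625 = 1.188 → r_n = 39 kips.
  R_n,bearing = 2·32.91 + 4·39 = 221.8 kips → 0.75 × 221.8 = 166 kips.
Bolt shear governs: 47.7 kips.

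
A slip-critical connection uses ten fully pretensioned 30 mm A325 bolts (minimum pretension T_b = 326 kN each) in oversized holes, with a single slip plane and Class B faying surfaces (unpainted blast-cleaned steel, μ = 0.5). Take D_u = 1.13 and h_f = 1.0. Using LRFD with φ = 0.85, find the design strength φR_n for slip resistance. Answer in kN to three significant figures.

R_n = μ · D_u · h_f · T_b · n_s · n_b = 0.5 × 1.13 × 1.0 × 326 × 1 × 10 = 1842 kN.
Design strength φR_n = 0.85 × 1842 = 1570 kN.

1570 kN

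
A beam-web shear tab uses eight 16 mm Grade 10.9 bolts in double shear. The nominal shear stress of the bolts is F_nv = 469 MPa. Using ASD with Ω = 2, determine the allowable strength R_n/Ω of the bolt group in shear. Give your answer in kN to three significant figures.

A_b = π × 16² / 4 = 201.1 mm².
R_n = F_nv · A_b · n · n_s = 469 × 201.1 × 8 × 2 / 1000 = 1509 kN.
Allowable strength R_n/Ω = 1509 / 2 = 754 kN.

754 kN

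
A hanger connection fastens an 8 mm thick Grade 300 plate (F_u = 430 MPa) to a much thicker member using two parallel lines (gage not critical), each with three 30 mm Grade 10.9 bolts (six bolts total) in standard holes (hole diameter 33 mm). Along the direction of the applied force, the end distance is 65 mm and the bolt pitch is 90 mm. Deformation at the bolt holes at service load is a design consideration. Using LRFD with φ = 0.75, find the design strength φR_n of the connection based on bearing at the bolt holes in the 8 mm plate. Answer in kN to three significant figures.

Per bolt r_n = 1.2 l_c t F_u ≤ 2.4 d t F_u; upper limit = 2.4 × 30 × 8 × 430 / 1000 = 247.7 kN.
Edge bolt: l_c = 65 − 33/2 = 48.5 mm → 1.2 × 48.5 × 8 × 430 / 1000 = 200.2 → r_n = 200.2 kN.
Interior bolts: l_c = 90 − 33 = 57 mm → 1.2 × 57 × 8 × 430 / 1000 = 235.3 → r_n = 235.3 kN.
R_n = 2 × 200.2 + 4 × 235.3 = 1342 kN.
Design strength φR_n = 0.75 × 1342 = 1010 kN.

1010 kN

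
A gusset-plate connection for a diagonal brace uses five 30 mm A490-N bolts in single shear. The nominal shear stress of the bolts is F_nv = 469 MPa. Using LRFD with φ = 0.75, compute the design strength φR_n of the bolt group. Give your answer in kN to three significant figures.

1240 kN

A_b = π × 30² / 4 = 706.9 mm².
R_n = F_nv · A_b · n · n_s = 469 × 706.9 × 5 × 1 / 1000 = 1658 kN.
Design strength φR_n = 0.75 × 1658 = 1240 kN.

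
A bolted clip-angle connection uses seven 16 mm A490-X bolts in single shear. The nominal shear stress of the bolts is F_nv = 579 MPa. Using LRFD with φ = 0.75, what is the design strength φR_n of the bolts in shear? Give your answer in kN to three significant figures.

A_b = π × 16² / 4 = 201.1 mm².
R_n = F_nv · A_b · n · n_s = 579 × 201.1 × 7 × 1 / 1000 = 814.9 kN.
Design strength φR_n = 0.75 × 814.9 = 611 kN.

611 kN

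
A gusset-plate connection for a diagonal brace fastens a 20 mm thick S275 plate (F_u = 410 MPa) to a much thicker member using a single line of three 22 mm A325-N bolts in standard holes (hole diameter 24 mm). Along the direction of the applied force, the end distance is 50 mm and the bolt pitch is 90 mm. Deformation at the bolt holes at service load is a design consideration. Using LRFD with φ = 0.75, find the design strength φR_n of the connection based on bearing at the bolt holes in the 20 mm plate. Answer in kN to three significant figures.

930 kN

Per bolt r_n = 1.2 l_c t F_u ≤ 2.4 d t F_u; upper limit = 2.4 × 22 × 20 × 410 / 1000 = 433 kN.
Edge bolt: l_c = 50 − 24/2 = 38 mm → 1.2 × 38 × 20 × 410 / 1000 = 373.9 → r_n = 373.9 kN.
Interior bolts: l_c = 90 − 24 = 66 mm → 1.2 × 66 × 20 × 410 / 1000 = 649.4 → r_n = 433 kN.
R_n = 1 × 373.9 + 2 × 433 = 1240 kN.
Design strength φR_n = 0.75 × 1240 = 930 kN.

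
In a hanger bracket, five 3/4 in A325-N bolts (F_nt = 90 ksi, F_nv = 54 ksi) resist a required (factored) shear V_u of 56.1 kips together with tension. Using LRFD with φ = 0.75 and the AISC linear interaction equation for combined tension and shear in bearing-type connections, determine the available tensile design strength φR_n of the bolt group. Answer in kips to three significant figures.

100 kips

A_b = π·0.75²/4 = 0.4418 in²; f_rv = 56.1 / (5 × 0.4418) = 25.4 ksi.
F'_nt = 1.3 F_nt − (F_nt / φF_nv) f_rv = 1.3·90 − (90/(0.75·54))·25.4 = 60.56 ksi, capped at F_nt → F'_nt = 60.56 ksi.
R_n = F'_nt · A_b · n = 60.56 × 0.4418 × 5 = 133.8 kips.
Design strength φR_n = 0.75 × 133.8 = 100 kips.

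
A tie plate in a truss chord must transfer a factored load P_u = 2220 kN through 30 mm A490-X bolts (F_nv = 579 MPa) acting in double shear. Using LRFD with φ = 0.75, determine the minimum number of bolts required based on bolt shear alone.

4 bolts

A_b = π·30²/4 = 706.9 mm².
Per-bolt design strength φR_n = 0.75 × 579 × 706.9 × 2 / 1000 = 613.9 kN.
n ≥ 2220 / 613.9 = 3.616 → use 4 bolts.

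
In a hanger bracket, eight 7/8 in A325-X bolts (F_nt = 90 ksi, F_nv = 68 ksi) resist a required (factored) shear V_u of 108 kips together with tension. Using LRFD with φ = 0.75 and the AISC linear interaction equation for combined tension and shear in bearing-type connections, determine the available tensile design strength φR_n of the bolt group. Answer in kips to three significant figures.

A_b = π·0.875²/4 = 0.6013 in²; f_rv = 108 / (8 × 0.6013) = 22.45 ksi.
F'_nt = 1.3 F_nt − (F_nt / φF_nv) f_rv = 1.3·90 − (90/(0.75·68))·22.45 = 77.38 ksi, capped at F_nt → F'_nt = 77.38 ksi.
R_n = F'_nt · A_b · n = 77.38 × 0.6013 × 8 = 372.2 kips.
Design strength φR_n = 0.75 × 372.2 = 279 kips.

279 kips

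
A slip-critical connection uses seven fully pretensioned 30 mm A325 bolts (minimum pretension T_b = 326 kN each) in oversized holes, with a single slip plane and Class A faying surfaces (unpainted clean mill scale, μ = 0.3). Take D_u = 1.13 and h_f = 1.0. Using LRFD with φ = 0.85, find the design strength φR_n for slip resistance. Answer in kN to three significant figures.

R_n = μ · D_u · h_f · T_b · n_s · n_b = 0.3 × 1.13 × 1.0 × 326 × 1 × 7 = 773.6 kN.
Design strength φR_n = 0.85 × 773.6 = 658 kN.

658 kN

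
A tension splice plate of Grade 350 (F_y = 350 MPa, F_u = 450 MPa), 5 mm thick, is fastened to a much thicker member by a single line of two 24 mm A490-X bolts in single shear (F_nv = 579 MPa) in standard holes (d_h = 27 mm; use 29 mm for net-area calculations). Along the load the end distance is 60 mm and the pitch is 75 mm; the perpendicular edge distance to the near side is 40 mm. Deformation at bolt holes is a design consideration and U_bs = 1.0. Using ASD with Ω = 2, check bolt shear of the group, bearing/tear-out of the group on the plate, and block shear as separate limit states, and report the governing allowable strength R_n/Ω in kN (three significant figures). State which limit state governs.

90.5 kN (block shear governs)

Bolt shear: A_b = π·24²/4 = 452.4 mm²; R_n = 579 × 452.4 × 2 × 1 / 1000 = 523.9 kN → 523.9 / 2 = 262 kN.
Bearing: edge l_c = 46.5, r_n = 125.5 kN; interior l_c = 48, r_n = 129.6 kN; R_n = 125.5 + 1·129.6 = 255.1 kN → 128 kN.
Block shear: A_gv = 675, A_nv = 457.5, A_nt = 127.5 mm²; R_n = min(0.6F_uA_nv, 0.6F_yA_gv) + U_bs·F_u·A_nt = 180.9 kN → 90.5 kN.
Block shear governs: 90.5 kN.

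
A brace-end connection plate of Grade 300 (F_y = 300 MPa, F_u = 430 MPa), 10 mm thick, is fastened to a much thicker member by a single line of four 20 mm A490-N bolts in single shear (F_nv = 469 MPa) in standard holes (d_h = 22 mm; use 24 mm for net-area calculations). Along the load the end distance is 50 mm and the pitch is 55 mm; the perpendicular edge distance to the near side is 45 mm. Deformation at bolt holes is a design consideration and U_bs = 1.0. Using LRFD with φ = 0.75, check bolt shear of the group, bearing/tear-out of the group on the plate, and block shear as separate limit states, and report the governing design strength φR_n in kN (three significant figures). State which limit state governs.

360 kN (block shear governs)

Bolt shear: A_b = π·20²/4 = 314.2 mm²; R_n = 469 × 314.2 × 4 × 1 / 1000 = 589.4 kN → 0.75 × 589.4 = 442 kN.
Bearing: edge l_c = 39, r_n = 201.2 kN; interior l_c = 33, r_n = 170.3 kN; R_n = 201.2 + 3·170.3 = 712.1 kN → 534 kN.
Block shear: A_gv = 2150, A_nv = 1310, A_nt = 330 mm²; R_n = min(0.6F_uA_nv, 0.6F_yA_gv) + U_bs·F_u·A_nt = 479.9 kN → 360 kN.
Block shear governs: 360 kN.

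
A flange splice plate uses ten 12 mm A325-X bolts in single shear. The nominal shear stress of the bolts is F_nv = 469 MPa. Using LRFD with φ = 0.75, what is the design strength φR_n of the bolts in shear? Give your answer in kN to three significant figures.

398 kN

A_b = π × 12² / 4 = 113.1 mm².
R_n = F_nv · A_b · n · n_s = 469 × 113.1 × 10 × 1 / 1000 = 530.4 kN.
Design strength φR_n = 0.75 × 530.4 = 398 kN.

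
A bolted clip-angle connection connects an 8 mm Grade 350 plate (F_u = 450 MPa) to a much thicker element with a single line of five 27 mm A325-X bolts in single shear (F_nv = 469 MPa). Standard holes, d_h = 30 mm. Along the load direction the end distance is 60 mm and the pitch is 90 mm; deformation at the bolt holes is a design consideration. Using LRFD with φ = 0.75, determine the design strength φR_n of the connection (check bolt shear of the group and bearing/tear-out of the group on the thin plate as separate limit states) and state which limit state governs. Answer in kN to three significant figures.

Bolt shear: A_b = π·27²/4 = 572.6 mm²; R_n = 469 × 572.6 × 5 × 1 / 1000 = 1343 kN → 0.75 × 1343 = 1010 kN.
Bearing (1.2 l_c t F_u ≤ 2.4 d t F_u): upper limit = 2.4·27·8·450 / 1000 = 233.3 kN.
  Edge l_c = 60 − 30/2 = 45 → r_n = 194.4 kN; interior l_c = 90 − 30 = 60 → r_n = 233.3 kN.
  R_n,bearing = 1·194.4 + 4·233.3 = 1128 kN → 0.75 × 1128 = 846 kN.
Bearing governs: 846 kN.

846 kN (bearing governs)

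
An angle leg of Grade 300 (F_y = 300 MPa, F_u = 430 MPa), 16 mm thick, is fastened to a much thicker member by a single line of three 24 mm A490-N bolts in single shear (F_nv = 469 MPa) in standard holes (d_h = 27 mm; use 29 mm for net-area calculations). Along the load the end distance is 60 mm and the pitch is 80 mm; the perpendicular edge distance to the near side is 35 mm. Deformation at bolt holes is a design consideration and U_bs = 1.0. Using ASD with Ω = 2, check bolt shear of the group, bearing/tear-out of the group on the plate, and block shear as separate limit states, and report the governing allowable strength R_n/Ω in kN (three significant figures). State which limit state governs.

Bolt shear: A_b = π·24²/4 = 452.4 mm²; R_n = 469 × 452.4 × 3 × 1 / 1000 = 636.5 kN → 636.5 / 2 = 318 kN.
Bearing: edge l_c = 46.5, r_n = 383.9 kN; interior l_c = 53, r_n = 396.3 kN; R_n = 383.9 + 2·396.3 = 1176 kN → 588 kN.
Block shear: A_gv = 3520, A_nv = 2360, A_nt = 328 mm²; R_n = min(0.6F_uA_nv, 0.6F_yA_gv) + U_bs·F_u·A_nt = 749.9 kN → 375 kN.
Bolt shear governs: 318 kN.

318 kN (bolt shear governs)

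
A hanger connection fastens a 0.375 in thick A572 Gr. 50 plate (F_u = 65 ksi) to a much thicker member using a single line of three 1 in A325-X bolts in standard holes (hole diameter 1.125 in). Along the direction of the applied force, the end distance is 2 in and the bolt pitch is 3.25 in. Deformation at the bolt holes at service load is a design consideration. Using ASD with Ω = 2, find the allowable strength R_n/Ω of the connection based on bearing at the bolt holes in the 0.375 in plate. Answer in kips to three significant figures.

79.5 kips

Per bolt r_n = 1.2 l_c t F_u ≤ 2.4 d t F_u; upper limit = 2.4 × 1 × 0.375 × 65 = 58.5 kips.
Edge bolt: l_c = 2 − 1.125/2 = 1.438 in → 1.2 × 1.438 × 0.375 × 65 = 42.05 → r_n = 42.05 kips.
Interior bolts: l_c = 3.25 − 1.125 = 2.125 in → 1.2 × 2.125 × 0.375 × 65 = 62.16 → r_n = 58.5 kips.
R_n = 1 × 42.05 + 2 × 58.5 = 159 kips.
Allowable strength R_n/Ω = 159 / 2 = 79.5 kips.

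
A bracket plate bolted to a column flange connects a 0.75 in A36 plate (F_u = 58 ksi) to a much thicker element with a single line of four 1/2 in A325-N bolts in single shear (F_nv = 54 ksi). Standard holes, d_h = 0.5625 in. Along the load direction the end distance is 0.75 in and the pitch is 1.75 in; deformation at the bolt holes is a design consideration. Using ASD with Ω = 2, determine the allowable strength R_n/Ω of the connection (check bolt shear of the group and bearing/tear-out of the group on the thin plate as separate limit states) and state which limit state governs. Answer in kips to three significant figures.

Bolt shear: A_b = π·0.5²/4 = 0.1963 in²; R_n = 54 × 0.1963 × 4 × 1 = 42.41 kips → 42.41 / 2 = 21.2 kips.
Bearing (1.2 l_c t F_u ≤ 2.4 d t F_u): upper limit = 2.4·0.5·0.75·58 = 52.2 kips.
  Edge l_c = 0.75 − 0.5625/2 = 0.4688 → r_n = 24.47 kips; interior l_c = 1.75 − 0.5625 = 1.188 → r_n = 52.2 kips.
  R_n,bearing = 1·24.47 + 3·52.2 = 181.1 kips → 181.1 / 2 = 90.5 kips.
Bolt shear governs: 21.2 kips.

21.2 kips (bolt shear governs)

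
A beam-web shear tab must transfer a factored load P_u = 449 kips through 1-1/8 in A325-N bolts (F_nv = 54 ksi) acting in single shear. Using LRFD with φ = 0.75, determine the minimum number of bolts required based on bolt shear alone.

A_b = π·1.125²/4 = 0.994 in².
Per-bolt design strength φR_n = 0.75 × 54 × 0.994 × 1 = 40.26 kips.
n ≥ 449 / 40.26 = 11.15 → use 12 bolts.

12 bolts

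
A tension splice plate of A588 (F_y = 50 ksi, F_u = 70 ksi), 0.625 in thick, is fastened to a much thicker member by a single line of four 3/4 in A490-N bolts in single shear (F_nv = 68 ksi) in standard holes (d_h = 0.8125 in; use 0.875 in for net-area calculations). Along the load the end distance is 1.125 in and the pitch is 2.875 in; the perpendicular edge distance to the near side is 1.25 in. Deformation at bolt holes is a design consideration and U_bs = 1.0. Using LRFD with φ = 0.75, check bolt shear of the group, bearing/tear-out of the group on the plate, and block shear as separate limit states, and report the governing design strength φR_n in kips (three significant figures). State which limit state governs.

90.1 kips (bolt shear governs)

Bolt shear: A_b = π·0.75²/4 = 0.4418 in²; R_n = 68 × 0.4418 × 4 × 1 = 120.2 kips → 0.75 × 120.2 = 90.1 kips.
Bearing: edge l_c = 0.7188, r_n = 37.73 kips; interior l_c = 2.062, r_n = 78.75 kips; R_n = 37.73 + 3·78.75 = 274 kips → 205 kips.
Block shear: A_gv = 6.094, A_nv = 4.18, A_nt = 0.5078 in²; R_n = min(0.6F_uA_nv, 0.6F_yA_gv) + U_bs·F_u·A_nt = 211.1 kips → 158 kips.
Bolt shear governs: 90.1 kips.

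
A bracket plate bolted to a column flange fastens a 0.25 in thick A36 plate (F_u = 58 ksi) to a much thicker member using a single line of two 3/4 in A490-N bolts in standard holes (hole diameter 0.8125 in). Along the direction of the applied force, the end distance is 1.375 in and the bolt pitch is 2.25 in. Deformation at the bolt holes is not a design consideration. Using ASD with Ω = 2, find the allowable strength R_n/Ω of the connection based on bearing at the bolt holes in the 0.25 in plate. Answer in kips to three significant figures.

26.2 kips

Per bolt r_n = 1.5 l_c t F_u ≤ 3.0 d t F_u; upper limit = 3.0 × 0.75 × 0.25 × 58 = 32.62 kips.
Edge bolt: l_c = 1.375 − 0.8125/2 = 0.9688 in → 1.5 × 0.9688 × 0.25 × 58 = 21.07 → r_n = 21.07 kips.
Interior bolts: l_c = 2.25 − 0.8125 = 1.438 in → 1.5 × 1.438 × 0.25 × 58 = 31.27 → r_n = 31.27 kips.
R_n = 1 × 21.07 + 1 × 31.27 = 52.34 kips.
Allowable strength R_n/Ω = 52.34 / 2 = 26.2 kips.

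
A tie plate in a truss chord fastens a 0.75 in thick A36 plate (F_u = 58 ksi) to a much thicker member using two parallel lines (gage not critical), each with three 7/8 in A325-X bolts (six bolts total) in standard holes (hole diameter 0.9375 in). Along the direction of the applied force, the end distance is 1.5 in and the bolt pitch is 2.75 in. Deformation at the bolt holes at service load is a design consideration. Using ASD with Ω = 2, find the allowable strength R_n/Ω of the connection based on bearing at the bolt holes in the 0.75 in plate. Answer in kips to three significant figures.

Per bolt r_n = 1.2 l_c t F_u ≤ 2.4 d t F_u; upper limit = 2.4 × 0.875 × 0.75 × 58 = 91.35 kips.
Edge bolt: l_c = 1.5 − 0.9375/2 = 1.031 in → 1.2 × 1.031 × 0.75 × 58 = 53.83 → r_n = 53.83 kips.
Interior bolts: l_c = 2.75 − 0.9375 = 1.812 in → 1.2 × 1.812 × 0.75 × 58 = 94.61 → r_n = 91.35 kips.
R_n = 2 × 53.83 + 4 × 91.35 = 473.1 kips.
Allowable strength R_n/Ω = 473.1 / 2 = 237 kips.

237 kips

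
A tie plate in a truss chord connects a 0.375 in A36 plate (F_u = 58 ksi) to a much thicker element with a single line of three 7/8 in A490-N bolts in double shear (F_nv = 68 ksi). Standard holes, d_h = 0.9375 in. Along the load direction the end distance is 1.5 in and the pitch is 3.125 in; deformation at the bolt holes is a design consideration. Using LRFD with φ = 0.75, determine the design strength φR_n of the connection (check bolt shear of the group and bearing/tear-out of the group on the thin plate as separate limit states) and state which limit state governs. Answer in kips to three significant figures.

88.7 kips (bearing governs)

Bolt shear: A_b = π·0.875²/4 = 0.6013 in²; R_n = 68 × 0.6013 × 3 × 2 = 245.3 kips → 0.75 × 245.3 = 184 kips.
Bearing (1.2 l_c t F_u ≤ 2.4 d t F_u): upper limit = 2.4·0.875·0.375·58 = 45.68 kips.
  Edge l_c = 1.5 − 0.9375/2 = 1.031 → r_n = 26.92 kips; interior l_c = 3.125 − 0.9375 = 2.188 → r_n = 45.68 kips.
  R_n,bearing = 1·26.92 + 2·45.68 = 118.3 kips → 0.75 × 118.3 = 88.7 kips.
Bearing governs: 88.7 kips.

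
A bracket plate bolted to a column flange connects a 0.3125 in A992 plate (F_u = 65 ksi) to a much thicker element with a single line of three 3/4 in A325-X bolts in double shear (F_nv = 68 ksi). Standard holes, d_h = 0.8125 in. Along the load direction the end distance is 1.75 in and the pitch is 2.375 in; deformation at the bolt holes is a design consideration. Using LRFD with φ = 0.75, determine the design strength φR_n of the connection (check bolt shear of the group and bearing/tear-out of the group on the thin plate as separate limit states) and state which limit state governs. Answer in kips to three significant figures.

79.4 kips (bearing governs)

Bolt shear: A_b = π·0.75²/4 = 0.4418 in²; R_n = 68 × 0.4418 × 3 × 2 = 180.2 kips → 0.75 × 180.2 = 135 kips.
Bearing (1.2 l_c t F_u ≤ 2.4 d t F_u): upper limit = 2.4·0.75·0.3125·65 = 36.56 kips.
  Edge l_c = 1.75 − 0.8125/2 = 1.344 → r_n = 32.75 kips; interior l_c = 2.375 − 0.8125 = 1.562 → r_n = 36.56 kips.
  R_n,bearing = 1·32.75 + 2·36.56 = 105.9 kips → 0.75 × 105.9 = 79.4 kips.
Bearing governs: 79.4 kips.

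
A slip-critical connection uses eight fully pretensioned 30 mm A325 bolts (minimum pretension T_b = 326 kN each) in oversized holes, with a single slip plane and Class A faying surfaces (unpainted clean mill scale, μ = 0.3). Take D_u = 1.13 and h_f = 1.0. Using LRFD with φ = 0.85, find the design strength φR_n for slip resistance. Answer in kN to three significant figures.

751 kN

R_n = μ · D_u · h_f · T_b · n_s · n_b = 0.3 × 1.13 × 1.0 × 326 × 1 × 8 = 884.1 kN.
Design strength φR_n = 0.85 × 884.1 = 751 kN.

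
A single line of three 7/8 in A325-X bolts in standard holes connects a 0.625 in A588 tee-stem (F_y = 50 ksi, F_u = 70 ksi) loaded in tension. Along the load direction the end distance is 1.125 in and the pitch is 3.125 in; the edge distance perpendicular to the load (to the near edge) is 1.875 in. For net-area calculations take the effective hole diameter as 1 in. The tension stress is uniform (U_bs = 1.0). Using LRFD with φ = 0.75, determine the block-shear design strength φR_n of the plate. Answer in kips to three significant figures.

Shear plane L_v = 1.125 + 2·3.125 = 7.375 in; A_gv = 7.375 × 0.625 = 4.609 in².
A_nv = (7.375 − 2.5·1) × 0.625 = 3.047 in².
A_nt = (1.875 − 0.5·1) × 0.625 = 0.8594 in².
0.6 F_u A_nv = 128 kips; 0.6 F_y A_gv = 138.3 kips → shear rupture governs the shear term.
R_n = 128 + 1.0 × 70 × 0.8594 = 188.1 kips.
Design strength φR_n = 0.75 × 188.1 = 141 kips.

141 kips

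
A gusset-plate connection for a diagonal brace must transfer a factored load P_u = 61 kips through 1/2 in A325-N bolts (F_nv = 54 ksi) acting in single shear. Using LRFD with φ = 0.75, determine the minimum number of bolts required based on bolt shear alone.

A_b = π·0.5²/4 = 0.1963 in².
Per-bolt design strength φR_n = 0.75 × 54 × 0.1963 × 1 = 7.952 kips.
n ≥ 61 / 7.952 = 7.671 → use 8 bolts.

8 bolts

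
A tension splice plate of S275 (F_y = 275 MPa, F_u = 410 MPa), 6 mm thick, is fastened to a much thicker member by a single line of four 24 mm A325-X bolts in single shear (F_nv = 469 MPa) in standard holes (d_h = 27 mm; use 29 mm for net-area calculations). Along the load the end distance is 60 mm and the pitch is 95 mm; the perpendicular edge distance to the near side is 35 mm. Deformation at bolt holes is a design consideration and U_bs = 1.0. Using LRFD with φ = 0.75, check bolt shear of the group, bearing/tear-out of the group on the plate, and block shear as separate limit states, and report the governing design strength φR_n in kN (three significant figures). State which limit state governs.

294 kN (block shear governs)

Bolt shear: A_b = π·24²/4 = 452.4 mm²; R_n = 469 × 452.4 × 4 × 1 / 1000 = 848.7 kN → 0.75 × 848.7 = 637 kN.
Bearing: edge l_c = 46.5, r_n = 137.3 kN; interior l_c = 68, r_n = 141.7 kN; R_n = 137.3 + 3·141.7 = 562.4 kN → 422 kN.
Block shear: A_gv = 2070, A_nv = 1461, A_nt = 123 mm²; R_n = min(0.6F_uA_nv, 0.6F_yA_gv) + U_bs·F_u·A_nt = 392 kN → 294 kN.
Block shear governs: 294 kN.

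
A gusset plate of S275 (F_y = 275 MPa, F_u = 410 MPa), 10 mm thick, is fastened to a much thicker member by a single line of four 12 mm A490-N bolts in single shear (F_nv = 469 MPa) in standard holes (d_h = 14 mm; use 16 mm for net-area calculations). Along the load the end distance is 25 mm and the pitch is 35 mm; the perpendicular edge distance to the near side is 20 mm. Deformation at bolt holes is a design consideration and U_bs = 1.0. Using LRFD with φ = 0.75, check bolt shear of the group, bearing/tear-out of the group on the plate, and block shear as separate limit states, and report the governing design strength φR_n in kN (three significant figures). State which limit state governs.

Bolt shear: A_b = π·12²/4 = 113.1 mm²; R_n = 469 × 113.1 × 4 × 1 / 1000 = 212.2 kN → 0.75 × 212.2 = 159 kN.
Bearing: edge l_c = 18, r_n = 88.56 kN; interior l_c = 21, r_n = 103.3 kN; R_n = 88.56 + 3·103.3 = 398.5 kN → 299 kN.
Block shear: A_gv = 1300, A_nv = 740, A_nt = 120 mm²; R_n = min(0.6F_uA_nv, 0.6F_yA_gv) + U_bs·F_u·A_nt = 231.2 kN → 173 kN.
Bolt shear governs: 159 kN.

159 kN (bolt shear governs)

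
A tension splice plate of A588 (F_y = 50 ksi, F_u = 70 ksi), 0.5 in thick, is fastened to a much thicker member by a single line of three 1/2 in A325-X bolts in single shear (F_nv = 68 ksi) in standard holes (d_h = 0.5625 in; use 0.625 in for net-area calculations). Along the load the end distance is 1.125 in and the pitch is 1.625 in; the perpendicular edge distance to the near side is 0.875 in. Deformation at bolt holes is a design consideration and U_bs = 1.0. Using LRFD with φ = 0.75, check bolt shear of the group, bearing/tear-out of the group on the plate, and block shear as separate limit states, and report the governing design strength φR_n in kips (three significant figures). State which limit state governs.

Bolt shear: A_b = π·0.5²/4 = 0.1963 in²; R_n = 68 × 0.1963 × 3 × 1 = 40.06 kips → 0.75 × 40.06 = 30 kips.
Bearing: edge l_c = 0.8438, r_n = 35.44 kips; interior l_c = 1.062, r_n = 42 kips; R_n = 35.44 + 2·42 = 119.4 kips → 89.6 kips.
Block shear: A_gv = 2.188, A_nv = 1.406, A_nt = 0.2812 in²; R_n = min(0.6F_uA_nv, 0.6F_yA_gv) + U_bs·F_u·A_nt = 78.75 kips → 59.1 kips.
Bolt shear governs: 30 kips.

30 kips (bolt shear governs)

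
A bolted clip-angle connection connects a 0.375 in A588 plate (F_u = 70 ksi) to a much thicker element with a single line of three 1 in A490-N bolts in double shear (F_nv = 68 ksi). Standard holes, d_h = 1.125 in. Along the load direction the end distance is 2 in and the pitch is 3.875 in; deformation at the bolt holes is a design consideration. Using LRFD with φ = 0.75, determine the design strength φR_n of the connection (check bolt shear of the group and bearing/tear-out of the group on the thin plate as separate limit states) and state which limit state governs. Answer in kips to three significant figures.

128 kips (bearing governs)

Bolt shear: A_b = π·1²/4 = 0.7854 in²; R_n = 68 × 0.7854 × 3 × 2 = 320.4 kips → 0.75 × 320.4 = 240 kips.
Bearing (1.2 l_c t F_u ≤ 2.4 d t F_u): upper limit = 2.4·1·0.375·70 = 63 kips.
  Edge l_c = 2 − 1.125/2 = 1.438 → r_n = 45.28 kips; interior l_c = 3.875 − 1.125 = 2.75 → r_n = 63 kips.
  R_n,bearing = 1·45.28 + 2·63 = 171.3 kips → 0.75 × 171.3 = 128 kips.
Bearing governs: 128 kips.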